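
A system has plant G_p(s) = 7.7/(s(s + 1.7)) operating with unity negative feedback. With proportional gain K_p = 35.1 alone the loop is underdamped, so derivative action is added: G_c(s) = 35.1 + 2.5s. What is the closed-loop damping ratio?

ζ = 0.637

Forward path: (35.1 + 2.5s)·7.7/(s(s+1.7)). The closed-loop characteristic equation is s² + (1.7 + 7.7·2.5)s + 7.7·35.1 = 0.
That is s² + 20.95s + 270.3 = 0, so ω_n = 16.44 rad/s and ζ = 20.95/(2·16.44) = 0.6372.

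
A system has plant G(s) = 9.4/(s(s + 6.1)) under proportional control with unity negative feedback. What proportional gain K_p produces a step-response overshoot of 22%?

From %OS = 100·exp(−πζ/√(1−ζ²)) = 22%, ζ = −ln(0.22)/√(π²+ln²(0.22)) = 0.4342.
Characteristic equation s² + 6.1s + 9.4K_p = 0 gives ζ = 6.1/(2√(9.4K_p)).
Setting ζ = 0.4342: √(9.4K_p) = 6.1/(2·0.4342) = 7.025, so K_p = 49.35/9.4 = 5.25.

K_p = 5.25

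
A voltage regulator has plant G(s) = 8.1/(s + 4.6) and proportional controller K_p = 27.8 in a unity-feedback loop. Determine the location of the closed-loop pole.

s = -229.8

Closed-loop transfer function: T(s) = K_p·G(s)/(1 + K_p·G(s)) = 225.2/(s + 4.6 + 225.2) = 225.2/(s + 229.8).
The closed-loop pole is at s = −229.8.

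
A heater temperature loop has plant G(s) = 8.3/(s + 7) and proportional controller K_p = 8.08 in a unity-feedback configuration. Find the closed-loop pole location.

s = -74.06

Closed-loop transfer function: T(s) = K_p·G(s)/(1 + K_p·G(s)) = 67.06/(s + 7 + 67.06) = 67.06/(s + 74.06).
The closed-loop pole is at s = −74.06.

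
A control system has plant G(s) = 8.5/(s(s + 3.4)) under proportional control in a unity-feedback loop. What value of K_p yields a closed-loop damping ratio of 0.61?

Closed-loop characteristic equation: s² + 3.4s + K_p·8.5 = 0.
So ω_n = √(8.5K_p) and 2ζω_n = 3.4, giving ζ = 3.4/(2√(8.5K_p)).
Setting ζ = 0.61: √(8.5K_p) = 3.4/(2·0.61) = 2.787, so K_p = 7.767/8.5 = 0.914.

K_p = 0.914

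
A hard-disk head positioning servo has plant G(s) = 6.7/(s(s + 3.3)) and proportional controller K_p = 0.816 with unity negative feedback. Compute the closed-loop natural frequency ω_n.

ω_n = 2.34 rad/s

The closed-loop denominator is s(s+3.3) + 0.816·6.7 = s² + 3.3s + 5.467.
So ω_n² = 5.467 ⇒ ω_n = 2.338 rad/s, and ζ = 3.3/(2ω_n) = 0.706.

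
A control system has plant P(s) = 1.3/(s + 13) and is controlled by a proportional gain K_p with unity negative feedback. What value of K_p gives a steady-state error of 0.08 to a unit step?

The loop is type 0, so e_ss(step) = 1/(1 + K_pos) with K_pos = K_p·P(0).
P(0) = 0.1. Require 1/(1 + K_p·0.1) = 0.08, so 1 + 0.1·K_p = 12.5.
K_p = (12.5 − 1)/0.1 = 115.

K_p = 115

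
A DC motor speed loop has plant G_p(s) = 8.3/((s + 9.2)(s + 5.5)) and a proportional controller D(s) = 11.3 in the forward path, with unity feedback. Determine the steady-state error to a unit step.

The loop is type 0. Static position error constant K_pos = D(0)·G_p(0) = 11.3·0.164 = 1.854.
Steady-state error to a unit step: e_ss = 1/(1+K_pos) = 1/2.854 = 0.35.

0.35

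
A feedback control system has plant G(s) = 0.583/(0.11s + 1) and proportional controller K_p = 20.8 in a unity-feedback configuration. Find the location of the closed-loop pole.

s = -119.3

Closed loop: T(s) = K_p·G/(1+K_p·G) = 12.13/(0.11s + 1 + 12.13), with pole at s = −(1 + 12.13)/0.11 = −119.3.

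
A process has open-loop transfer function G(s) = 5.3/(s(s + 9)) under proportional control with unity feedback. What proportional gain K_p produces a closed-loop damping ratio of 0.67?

Closed-loop characteristic equation: s² + 9s + K_p·5.3 = 0.
So ω_n = √(5.3K_p) and 2ζω_n = 9, giving ζ = 9/(2√(5.3K_p)).
Setting ζ = 0.67: √(5.3K_p) = 9/(2·0.67) = 6.716, so K_p = 45.11/5.3 = 8.51.

K_p = 8.51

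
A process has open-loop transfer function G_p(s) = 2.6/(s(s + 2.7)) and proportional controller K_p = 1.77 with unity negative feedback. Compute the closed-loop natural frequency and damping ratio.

1 + K_p·G_p(s) = 0 gives s² + 2.7s + 4.602 = 0.
So ω_n² = 4.602 ⇒ ω_n = 2.145 rad/s, and ζ = 2.7/(2ω_n) = 0.629.

ω_n = 2.15 rad/s, ζ = 0.629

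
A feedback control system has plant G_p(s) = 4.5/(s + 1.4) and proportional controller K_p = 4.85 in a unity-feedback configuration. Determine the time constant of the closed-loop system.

τ = 0.0431 s

Closed-loop transfer function: T(s) = K_p·G_p(s)/(1 + K_p·G_p(s)) = 21.82/(s + 1.4 + 21.82) = 21.82/(s + 23.22).
Time constant τ = 1/23.22 = 0.0431 s.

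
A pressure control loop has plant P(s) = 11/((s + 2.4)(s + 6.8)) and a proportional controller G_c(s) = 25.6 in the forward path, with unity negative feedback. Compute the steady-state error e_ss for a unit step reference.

The loop is type 0. Static position error constant K_pos = G_c(0)·P(0) = 25.6·0.674 = 17.25.
Steady-state error to a unit step: e_ss = 1/(1+K_pos) = 1/18.25 = 0.0548.

0.0548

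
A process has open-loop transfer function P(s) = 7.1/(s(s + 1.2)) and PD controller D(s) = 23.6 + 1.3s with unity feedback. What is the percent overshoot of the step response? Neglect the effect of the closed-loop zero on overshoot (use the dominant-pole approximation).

25.1%

Forward path: (23.6 + 1.3s)·7.1/(s(s+1.2)). The closed-loop characteristic equation is s² + (1.2 + 7.1·1.3)s + 7.1·23.6 = 0.
That is s² + 10.43s + 167.6 = 0, so ω_n = 12.94 rad/s and ζ = 10.43/(2·12.94) = 0.4029.
%OS = 100·exp(−πζ/√(1−ζ²)) = 25.1%.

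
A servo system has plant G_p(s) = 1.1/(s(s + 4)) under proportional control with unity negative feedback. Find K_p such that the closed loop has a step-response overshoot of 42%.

K_p = 51.3

From %OS = 100·exp(−πζ/√(1−ζ²)) = 42%, ζ = −ln(0.42)/√(π²+ln²(0.42)) = 0.2662.
Characteristic equation s² + 4s + 1.1K_p = 0 gives ζ = 4/(2√(1.1K_p)).
Setting ζ = 0.2662: √(1.1K_p) = 4/(2·0.2662) = 7.514, so K_p = 56.46/1.1 = 51.3.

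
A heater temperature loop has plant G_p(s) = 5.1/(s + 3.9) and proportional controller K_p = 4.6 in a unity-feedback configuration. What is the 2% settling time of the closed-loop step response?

Closed-loop transfer function: T(s) = K_p·G_p(s)/(1 + K_p·G_p(s)) = 23.46/(s + 3.9 + 23.46) = 23.46/(s + 27.36).
Time constant τ = 1/27.36 = 0.03655 s, so the 2% settling time is about 4τ = 0.146 s.

T_s ≈ 0.146 s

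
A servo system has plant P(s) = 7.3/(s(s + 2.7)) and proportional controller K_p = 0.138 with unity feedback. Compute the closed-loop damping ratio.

With unity feedback the closed-loop characteristic equation is s² + 2.7s + 0.138·7.3 = s² + 2.7s + 1.007 = 0.
So ω_n² = 1.007 ⇒ ω_n = 1.004 rad/s, and ζ = 2.7/(2ω_n) = 1.35.

ζ = 1.35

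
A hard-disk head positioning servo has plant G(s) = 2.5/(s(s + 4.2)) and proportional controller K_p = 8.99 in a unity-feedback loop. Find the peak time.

Closed-loop characteristic equation: s² + 4.2s + 22.48 = 0, so ω_n = 4.741 rad/s and ζ = 4.2/(2·4.741) = 0.443.
Damped frequency ω_d = ω_n√(1−ζ²) = 4.25 rad/s, so peak time T_p = π/ω_d = 0.739 s.

T_p = 0.739 s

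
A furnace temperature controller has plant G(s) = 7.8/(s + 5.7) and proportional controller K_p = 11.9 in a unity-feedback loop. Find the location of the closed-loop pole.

Closed-loop transfer function: T(s) = K_p·G(s)/(1 + K_p·G(s)) = 92.82/(s + 5.7 + 92.82) = 92.82/(s + 98.52).
The closed-loop pole is at s = −98.52.

s = -98.52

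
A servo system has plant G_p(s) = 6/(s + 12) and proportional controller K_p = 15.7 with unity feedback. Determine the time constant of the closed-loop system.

τ = 0.00942 s

Closed-loop transfer function: T(s) = K_p·G_p(s)/(1 + K_p·G_p(s)) = 94.2/(s + 12 + 94.2) = 94.2/(s + 106.2).
Time constant τ = 1/106.2 = 0.00942 s.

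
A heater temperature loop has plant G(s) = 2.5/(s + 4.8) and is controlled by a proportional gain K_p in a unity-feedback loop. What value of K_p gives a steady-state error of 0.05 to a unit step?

K_p = 36.5

Steady-state error for a unit step on this type-0 loop is 1/(1 + K_p·G(0)).
G(0) = 0.5208. Require 1/(1 + K_p·0.5208) = 0.05, so 1 + 0.5208·K_p = 20.
K_p = (20 − 1)/0.5208 = 36.5.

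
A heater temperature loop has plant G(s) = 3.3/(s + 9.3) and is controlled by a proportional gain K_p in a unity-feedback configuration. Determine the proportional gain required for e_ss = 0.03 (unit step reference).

K_p = 91.1

The loop is type 0, so e_ss(step) = 1/(1 + K_pos) with K_pos = K_p·G(0).
G(0) = 0.3548. Require 1/(1 + K_p·0.3548) = 0.03, so 1 + 0.3548·K_p = 33.33.
K_p = (33.33 − 1)/0.3548 = 91.1.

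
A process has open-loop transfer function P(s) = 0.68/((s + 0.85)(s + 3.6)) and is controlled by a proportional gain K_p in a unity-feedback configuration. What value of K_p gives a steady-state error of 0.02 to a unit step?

For a type-0 loop with proportional control, e_ss = 1/(1 + K_p·P(0)).
P(0) = 0.2222. Require 1/(1 + K_p·0.2222) = 0.02, so 1 + 0.2222·K_p = 50.
K_p = (50 − 1)/0.2222 = 220.

K_p = 220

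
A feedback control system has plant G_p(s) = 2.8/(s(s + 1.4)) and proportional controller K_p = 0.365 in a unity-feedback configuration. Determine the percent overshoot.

4.9%

The closed-loop denominator s² + 1.4s + 1.022 gives ω_n = √1.022 = 1.011 and ζ = 1.4/(2ω_n) = 0.6924.
%OS = 100·exp(−πζ/√(1−ζ²)) = 100·exp(−π·0.6924/√0.5205) = 4.9%.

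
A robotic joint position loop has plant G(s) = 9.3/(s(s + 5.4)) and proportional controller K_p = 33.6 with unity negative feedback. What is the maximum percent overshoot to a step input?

The closed-loop denominator s² + 5.4s + 312.5 gives ω_n = √312.5 = 17.68 and ζ = 5.4/(2ω_n) = 0.1527.
%OS = 100·exp(−πζ/√(1−ζ²)) = 100·exp(−π·0.1527/√0.9767) = 61.5%.

61.5%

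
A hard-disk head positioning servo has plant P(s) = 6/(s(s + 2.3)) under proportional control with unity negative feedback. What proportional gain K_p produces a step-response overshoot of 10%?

K_p = 0.631

From %OS = 100·exp(−πζ/√(1−ζ²)) = 10%, ζ = −ln(0.1)/√(π²+ln²(0.1)) = 0.5912.
Characteristic equation s² + 2.3s + 6K_p = 0 gives ζ = 2.3/(2√(6K_p)).
Setting ζ = 0.5912: √(6K_p) = 2.3/(2·0.5912) = 1.945, so K_p = 3.784/6 = 0.631.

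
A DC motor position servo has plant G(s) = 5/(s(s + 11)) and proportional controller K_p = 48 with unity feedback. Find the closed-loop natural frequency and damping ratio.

With unity feedback the closed-loop characteristic equation is s² + 11s + 48·5 = s² + 11s + 240 = 0.
So ω_n² = 240 ⇒ ω_n = 15.49 rad/s, and ζ = 11/(2ω_n) = 0.355.

ω_n = 15.5 rad/s, ζ = 0.355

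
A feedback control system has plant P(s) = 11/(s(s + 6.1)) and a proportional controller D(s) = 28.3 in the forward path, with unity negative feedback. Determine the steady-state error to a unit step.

0

The open loop D(s)P(s) has a pole at the origin (type 1), so the static position error constant is infinite and e_ss = 1/(1+∞) = 0.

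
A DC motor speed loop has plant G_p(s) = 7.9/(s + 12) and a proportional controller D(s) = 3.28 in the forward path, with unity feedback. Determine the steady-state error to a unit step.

The loop is type 0. Static position error constant K_pos = D(0)·G_p(0) = 3.28·0.6583 = 2.159.
Steady-state error to a unit step: e_ss = 1/(1+K_pos) = 1/3.159 = 0.317.

0.317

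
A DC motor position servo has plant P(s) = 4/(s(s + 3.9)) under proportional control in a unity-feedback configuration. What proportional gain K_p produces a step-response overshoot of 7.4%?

From %OS = 100·exp(−πζ/√(1−ζ²)) = 7.4%, ζ = −ln(0.074)/√(π²+ln²(0.074)) = 0.6381.
Characteristic equation s² + 3.9s + 4K_p = 0 gives ζ = 3.9/(2√(4K_p)).
Setting ζ = 0.6381: √(4K_p) = 3.9/(2·0.6381) = 3.056, so K_p = 9.338/4 = 2.33.

K_p = 2.33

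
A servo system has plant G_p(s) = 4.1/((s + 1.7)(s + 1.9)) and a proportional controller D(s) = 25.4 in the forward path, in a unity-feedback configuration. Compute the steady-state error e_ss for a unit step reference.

0.0301

The loop is type 0. Static position error constant K_pos = D(0)·G_p(0) = 25.4·1.269 = 32.24.
Steady-state error to a unit step: e_ss = 1/(1+K_pos) = 1/33.24 = 0.0301.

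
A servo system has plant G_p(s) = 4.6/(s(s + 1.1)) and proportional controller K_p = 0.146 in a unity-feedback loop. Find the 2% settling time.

T_s ≈ 7.27 s

From 1 + K_pG_p(s) = 0: s² + 1.1s + 0.6716 = 0 ⇒ ω_n = 0.8195, ζ = 0.6711.
2% settling time T_s ≈ 4/(ζω_n) = 4/0.55 = 7.27 s.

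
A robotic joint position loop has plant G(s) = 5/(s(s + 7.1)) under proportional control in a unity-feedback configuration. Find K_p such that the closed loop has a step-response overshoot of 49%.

From %OS = 100·exp(−πζ/√(1−ζ²)) = 49%, ζ = −ln(0.49)/√(π²+ln²(0.49)) = 0.2214.
Characteristic equation s² + 7.1s + 5K_p = 0 gives ζ = 7.1/(2√(5K_p)).
Setting ζ = 0.2214: √(5K_p) = 7.1/(2·0.2214) = 16.03, so K_p = 257/5 = 51.4.

K_p = 51.4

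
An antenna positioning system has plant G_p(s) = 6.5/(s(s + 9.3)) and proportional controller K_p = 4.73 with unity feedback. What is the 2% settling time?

The closed-loop denominator s² + 9.3s + 30.75 gives ω_n = √30.75 = 5.545 and ζ = 9.3/(2ω_n) = 0.8386.
2% settling time T_s ≈ 4/(ζω_n) = 4/4.65 = 0.86 s.

T_s ≈ 0.86 s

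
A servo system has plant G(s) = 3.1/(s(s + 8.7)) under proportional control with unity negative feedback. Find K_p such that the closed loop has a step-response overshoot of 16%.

K_p = 24

From %OS = 100·exp(−πζ/√(1−ζ²)) = 16%, ζ = −ln(0.16)/√(π²+ln²(0.16)) = 0.5039.
Characteristic equation s² + 8.7s + 3.1K_p = 0 gives ζ = 8.7/(2√(3.1K_p)).
Setting ζ = 0.5039: √(3.1K_p) = 8.7/(2·0.5039) = 8.633, so K_p = 74.53/3.1 = 24.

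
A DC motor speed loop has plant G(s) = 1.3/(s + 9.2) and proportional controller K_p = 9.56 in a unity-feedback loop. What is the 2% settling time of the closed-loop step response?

T_s ≈ 0.185 s

Closed-loop transfer function: T(s) = K_p·G(s)/(1 + K_p·G(s)) = 12.43/(s + 9.2 + 12.43) = 12.43/(s + 21.63).
Time constant τ = 1/21.63 = 0.04624 s, so the 2% settling time is about 4τ = 0.185 s.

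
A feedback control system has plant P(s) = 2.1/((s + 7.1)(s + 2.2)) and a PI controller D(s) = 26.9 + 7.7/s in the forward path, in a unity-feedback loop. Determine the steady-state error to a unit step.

0

The open loop D(s)P(s) has a pole at the origin (type 1), so the static position error constant is infinite and e_ss = 1/(1+∞) = 0.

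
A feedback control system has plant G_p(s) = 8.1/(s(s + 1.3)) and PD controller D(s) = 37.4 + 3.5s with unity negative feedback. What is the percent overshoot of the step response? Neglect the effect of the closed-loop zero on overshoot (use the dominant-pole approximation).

Forward path: (37.4 + 3.5s)·8.1/(s(s+1.3)). The closed-loop characteristic equation is s² + (1.3 + 8.1·3.5)s + 8.1·37.4 = 0.
That is s² + 29.65s + 302.9 = 0, so ω_n = 17.41 rad/s and ζ = 29.65/(2·17.41) = 0.8518.
%OS = 100·exp(−πζ/√(1−ζ²)) = 0.605%.

0.605%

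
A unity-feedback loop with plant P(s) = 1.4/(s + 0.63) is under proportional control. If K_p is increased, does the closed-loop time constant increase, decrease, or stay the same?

The closed-loop bandwidth 0.63+K_p·1.4 grows with K_p, so τ shrinks.

decrease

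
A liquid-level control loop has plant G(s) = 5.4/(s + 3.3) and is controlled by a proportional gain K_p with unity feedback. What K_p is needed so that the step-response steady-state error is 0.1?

K_p = 5.5

Steady-state error for a unit step on this type-0 loop is 1/(1 + K_p·G(0)).
G(0) = 1.636. Require 1/(1 + K_p·1.636) = 0.1, so 1 + 1.636·K_p = 10.
K_p = (10 − 1)/1.636 = 5.5.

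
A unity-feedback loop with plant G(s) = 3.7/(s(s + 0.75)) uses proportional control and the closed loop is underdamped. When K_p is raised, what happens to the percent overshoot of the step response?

Characteristic equation s² + 0.75s + K_p·3.7 = 0: raising K_p raises ω_n while 2ζω_n = 0.75 is fixed, so ζ falls and overshoot grows.

increase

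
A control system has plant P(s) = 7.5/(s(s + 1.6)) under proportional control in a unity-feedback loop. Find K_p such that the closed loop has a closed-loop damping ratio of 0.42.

Closed-loop characteristic equation: s² + 1.6s + K_p·7.5 = 0.
So ω_n = √(7.5K_p) and 2ζω_n = 1.6, giving ζ = 1.6/(2√(7.5K_p)).
Setting ζ = 0.42: √(7.5K_p) = 1.6/(2·0.42) = 1.905, so K_p = 3.628/7.5 = 0.484.

K_p = 0.484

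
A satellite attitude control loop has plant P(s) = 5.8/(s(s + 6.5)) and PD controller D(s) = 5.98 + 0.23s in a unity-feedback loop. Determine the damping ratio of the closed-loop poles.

ζ = 0.665

Forward path: (5.98 + 0.23s)·5.8/(s(s+6.5)). The closed-loop characteristic equation is s² + (6.5 + 5.8·0.23)s + 5.8·5.98 = 0.
That is s² + 7.834s + 34.68 = 0, so ω_n = 5.889 rad/s and ζ = 7.834/(2·5.889) = 0.6651.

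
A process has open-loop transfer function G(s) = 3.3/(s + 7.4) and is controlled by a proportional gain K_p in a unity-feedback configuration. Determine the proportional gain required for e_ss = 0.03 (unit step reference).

K_p = 72.5

Steady-state error for a unit step on this type-0 loop is 1/(1 + K_p·G(0)).
G(0) = 0.4459. Require 1/(1 + K_p·0.4459) = 0.03, so 1 + 0.4459·K_p = 33.33.
K_p = (33.33 − 1)/0.4459 = 72.5.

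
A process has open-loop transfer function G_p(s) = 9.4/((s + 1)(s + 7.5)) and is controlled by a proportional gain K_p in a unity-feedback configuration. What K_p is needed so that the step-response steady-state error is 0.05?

For a type-0 loop with proportional control, e_ss = 1/(1 + K_p·G_p(0)).
G_p(0) = 1.253. Require 1/(1 + K_p·1.253) = 0.05, so 1 + 1.253·K_p = 20.
K_p = (20 − 1)/1.253 = 15.2.

K_p = 15.2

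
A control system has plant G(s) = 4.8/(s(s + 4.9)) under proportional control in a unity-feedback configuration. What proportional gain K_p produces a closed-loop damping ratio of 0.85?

K_p = 1.73

Closed-loop characteristic equation: s² + 4.9s + K_p·4.8 = 0.
So ω_n = √(4.8K_p) and 2ζω_n = 4.9, giving ζ = 4.9/(2√(4.8K_p)).
Setting ζ = 0.85: √(4.8K_p) = 4.9/(2·0.85) = 2.882, so K_p = 8.308/4.8 = 1.73.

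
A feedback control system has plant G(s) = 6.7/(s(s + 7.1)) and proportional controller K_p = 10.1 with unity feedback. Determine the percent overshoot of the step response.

The closed-loop denominator s² + 7.1s + 67.67 gives ω_n = √67.67 = 8.226 and ζ = 7.1/(2ω_n) = 0.4315.
%OS = 100·exp(−πζ/√(1−ζ²)) = 100·exp(−π·0.4315/√0.8138) = 22.2%.

22.2%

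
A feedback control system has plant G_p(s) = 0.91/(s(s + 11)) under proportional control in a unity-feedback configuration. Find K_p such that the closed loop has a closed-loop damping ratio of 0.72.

Closed-loop characteristic equation: s² + 11s + K_p·0.91 = 0.
So ω_n = √(0.91K_p) and 2ζω_n = 11, giving ζ = 11/(2√(0.91K_p)).
Setting ζ = 0.72: √(0.91K_p) = 11/(2·0.72) = 7.639, so K_p = 58.35/0.91 = 64.1.

K_p = 64.1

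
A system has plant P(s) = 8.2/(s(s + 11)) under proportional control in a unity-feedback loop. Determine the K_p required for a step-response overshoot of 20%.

K_p = 17.7

From %OS = 100·exp(−πζ/√(1−ζ²)) = 20%, ζ = −ln(0.2)/√(π²+ln²(0.2)) = 0.4559.
Characteristic equation s² + 11s + 8.2K_p = 0 gives ζ = 11/(2√(8.2K_p)).
Setting ζ = 0.4559: √(8.2K_p) = 11/(2·0.4559) = 12.06, so K_p = 145.5/8.2 = 17.7.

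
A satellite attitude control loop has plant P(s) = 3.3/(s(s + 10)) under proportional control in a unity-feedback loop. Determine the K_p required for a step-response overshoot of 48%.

K_p = 146

From %OS = 100·exp(−πζ/√(1−ζ²)) = 48%, ζ = −ln(0.48)/√(π²+ln²(0.48)) = 0.2275.
Characteristic equation s² + 10s + 3.3K_p = 0 gives ζ = 10/(2√(3.3K_p)).
Setting ζ = 0.2275: √(3.3K_p) = 10/(2·0.2275) = 21.98, so K_p = 483/3.3 = 146.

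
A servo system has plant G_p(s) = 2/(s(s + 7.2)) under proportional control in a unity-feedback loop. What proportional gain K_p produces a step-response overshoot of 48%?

From %OS = 100·exp(−πζ/√(1−ζ²)) = 48%, ζ = −ln(0.48)/√(π²+ln²(0.48)) = 0.2275.
Characteristic equation s² + 7.2s + 2K_p = 0 gives ζ = 7.2/(2√(2K_p)).
Setting ζ = 0.2275: √(2K_p) = 7.2/(2·0.2275) = 15.82, so K_p = 250.4/2 = 125.

K_p = 125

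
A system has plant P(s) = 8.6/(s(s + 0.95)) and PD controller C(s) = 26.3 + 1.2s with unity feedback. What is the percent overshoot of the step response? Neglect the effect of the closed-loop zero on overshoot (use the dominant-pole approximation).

Forward path: (26.3 + 1.2s)·8.6/(s(s+0.95)). The closed-loop characteristic equation is s² + (0.95 + 8.6·1.2)s + 8.6·26.3 = 0.
That is s² + 11.27s + 226.2 = 0, so ω_n = 15.04 rad/s and ζ = 11.27/(2·15.04) = 0.3747.
%OS = 100·exp(−πζ/√(1−ζ²)) = 28.1%.

28.1%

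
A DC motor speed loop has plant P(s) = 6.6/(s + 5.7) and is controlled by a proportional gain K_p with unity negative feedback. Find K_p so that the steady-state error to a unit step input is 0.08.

The loop is type 0, so e_ss(step) = 1/(1 + K_pos) with K_pos = K_p·P(0).
P(0) = 1.158. Require 1/(1 + K_p·1.158) = 0.08, so 1 + 1.158·K_p = 12.5.
K_p = (12.5 − 1)/1.158 = 9.93.

K_p = 9.93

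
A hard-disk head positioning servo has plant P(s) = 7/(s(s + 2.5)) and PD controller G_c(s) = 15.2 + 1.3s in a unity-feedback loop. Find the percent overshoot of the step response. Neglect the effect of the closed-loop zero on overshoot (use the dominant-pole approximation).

Forward path: (15.2 + 1.3s)·7/(s(s+2.5)). The closed-loop characteristic equation is s² + (2.5 + 7·1.3)s + 7·15.2 = 0.
That is s² + 11.6s + 106.4 = 0, so ω_n = 10.32 rad/s and ζ = 11.6/(2·10.32) = 0.5623.
%OS = 100·exp(−πζ/√(1−ζ²)) = 11.8%.

11.8%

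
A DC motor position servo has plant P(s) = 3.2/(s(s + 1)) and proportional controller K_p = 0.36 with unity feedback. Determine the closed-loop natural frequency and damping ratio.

The closed-loop denominator is s(s+1) + 0.36·3.2 = s² + 1s + 1.152.
So ω_n² = 1.152 ⇒ ω_n = 1.073 rad/s, and ζ = 1/(2ω_n) = 0.466.

ω_n = 1.07 rad/s, ζ = 0.466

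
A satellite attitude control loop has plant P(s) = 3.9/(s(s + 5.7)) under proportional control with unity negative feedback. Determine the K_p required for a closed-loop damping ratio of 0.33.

K_p = 19.1

Closed-loop characteristic equation: s² + 5.7s + K_p·3.9 = 0.
So ω_n = √(3.9K_p) and 2ζω_n = 5.7, giving ζ = 5.7/(2√(3.9K_p)).
Setting ζ = 0.33: √(3.9K_p) = 5.7/(2·0.33) = 8.636, so K_p = 74.59/3.9 = 19.1.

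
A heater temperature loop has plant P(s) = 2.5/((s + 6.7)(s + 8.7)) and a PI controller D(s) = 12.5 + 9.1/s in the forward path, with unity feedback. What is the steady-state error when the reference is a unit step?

0

The open loop D(s)P(s) has a pole at the origin (type 1), so the static position error constant is infinite and e_ss = 1/(1+∞) = 0.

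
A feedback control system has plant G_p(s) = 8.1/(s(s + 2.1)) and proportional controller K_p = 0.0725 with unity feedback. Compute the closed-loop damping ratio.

The closed-loop denominator is s(s+2.1) + 0.0725·8.1 = s² + 2.1s + 0.5872.
Matching s² + 2ζω_n s + ω_n²: ω_n = √0.5872 = 0.7663 rad/s and 2ζω_n = 2.1, so ζ = 2.1/(2·0.7663) = 1.37.

ζ = 1.37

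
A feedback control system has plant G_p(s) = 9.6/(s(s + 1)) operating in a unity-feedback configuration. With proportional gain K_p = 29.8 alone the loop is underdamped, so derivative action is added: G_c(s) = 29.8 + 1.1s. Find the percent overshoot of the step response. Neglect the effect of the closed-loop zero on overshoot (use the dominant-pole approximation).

31.9%

Forward path: (29.8 + 1.1s)·9.6/(s(s+1)). The closed-loop characteristic equation is s² + (1 + 9.6·1.1)s + 9.6·29.8 = 0.
That is s² + 11.56s + 286.1 = 0, so ω_n = 16.91 rad/s and ζ = 11.56/(2·16.91) = 0.3417.
%OS = 100·exp(−πζ/√(1−ζ²)) = 31.9%.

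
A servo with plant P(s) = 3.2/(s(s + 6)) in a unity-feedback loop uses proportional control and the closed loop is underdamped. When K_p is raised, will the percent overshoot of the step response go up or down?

ζ = 6/(2√(3.2K_p)) decreases as K_p grows; lower damping means more overshoot.

increase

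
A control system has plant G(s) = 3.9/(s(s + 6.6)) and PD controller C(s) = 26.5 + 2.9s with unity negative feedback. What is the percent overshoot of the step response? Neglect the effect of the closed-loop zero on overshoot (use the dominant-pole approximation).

Forward path: (26.5 + 2.9s)·3.9/(s(s+6.6)). The closed-loop characteristic equation is s² + (6.6 + 3.9·2.9)s + 3.9·26.5 = 0.
That is s² + 17.91s + 103.3 = 0, so ω_n = 10.17 rad/s and ζ = 17.91/(2·10.17) = 0.8809.
%OS = 100·exp(−πζ/√(1−ζ²)) = 0.289%.

0.289%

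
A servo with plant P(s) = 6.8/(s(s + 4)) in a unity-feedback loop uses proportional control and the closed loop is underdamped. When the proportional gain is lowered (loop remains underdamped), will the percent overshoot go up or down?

ζ = 4/(2√(6.8K_p)) rises as K_p falls; higher damping means less overshoot.

decrease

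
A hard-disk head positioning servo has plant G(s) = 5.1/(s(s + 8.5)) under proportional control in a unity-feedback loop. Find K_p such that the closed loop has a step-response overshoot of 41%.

From %OS = 100·exp(−πζ/√(1−ζ²)) = 41%, ζ = −ln(0.41)/√(π²+ln²(0.41)) = 0.273.
Characteristic equation s² + 8.5s + 5.1K_p = 0 gives ζ = 8.5/(2√(5.1K_p)).
Setting ζ = 0.273: √(5.1K_p) = 8.5/(2·0.273) = 15.57, so K_p = 242.3/5.1 = 47.5.

K_p = 47.5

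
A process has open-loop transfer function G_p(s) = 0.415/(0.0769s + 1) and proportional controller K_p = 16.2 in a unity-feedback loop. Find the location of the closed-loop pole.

s = -100.4

Closed loop: T(s) = K_p·G_p/(1+K_p·G_p) = 6.723/(0.0769s + 1 + 6.723), with pole at s = −(1 + 6.723)/0.0769 = −100.4.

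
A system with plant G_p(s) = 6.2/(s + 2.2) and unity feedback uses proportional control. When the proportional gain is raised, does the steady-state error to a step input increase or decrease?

e_ss = 1/(1 + K_p·G_p(0)); a larger K_p raises the denominator, so e_ss decreases.

decrease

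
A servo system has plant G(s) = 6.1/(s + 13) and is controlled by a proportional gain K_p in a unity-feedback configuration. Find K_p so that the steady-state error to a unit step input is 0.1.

K_p = 19.2

For a type-0 loop with proportional control, e_ss = 1/(1 + K_p·G(0)).
G(0) = 0.4692. Require 1/(1 + K_p·0.4692) = 0.1, so 1 + 0.4692·K_p = 10.
K_p = (10 − 1)/0.4692 = 19.2.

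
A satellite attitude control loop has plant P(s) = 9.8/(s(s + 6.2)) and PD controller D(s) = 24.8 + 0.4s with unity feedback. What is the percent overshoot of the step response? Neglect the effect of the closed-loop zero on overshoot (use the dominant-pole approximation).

Forward path: (24.8 + 0.4s)·9.8/(s(s+6.2)). The closed-loop characteristic equation is s² + (6.2 + 9.8·0.4)s + 9.8·24.8 = 0.
That is s² + 10.12s + 243 = 0, so ω_n = 15.59 rad/s and ζ = 10.12/(2·15.59) = 0.3246.
%OS = 100·exp(−πζ/√(1−ζ²)) = 34%.

34%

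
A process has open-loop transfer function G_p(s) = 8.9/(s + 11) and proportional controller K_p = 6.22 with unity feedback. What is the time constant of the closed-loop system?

τ = 0.0151 s

Closed-loop transfer function: T(s) = K_p·G_p(s)/(1 + K_p·G_p(s)) = 55.36/(s + 11 + 55.36) = 55.36/(s + 66.36).
Time constant τ = 1/66.36 = 0.0151 s.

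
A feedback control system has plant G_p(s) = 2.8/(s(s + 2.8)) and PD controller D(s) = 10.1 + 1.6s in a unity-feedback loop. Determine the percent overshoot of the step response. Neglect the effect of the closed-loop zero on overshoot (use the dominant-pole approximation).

5.24%

Forward path: (10.1 + 1.6s)·2.8/(s(s+2.8)). The closed-loop characteristic equation is s² + (2.8 + 2.8·1.6)s + 2.8·10.1 = 0.
That is s² + 7.28s + 28.28 = 0, so ω_n = 5.318 rad/s and ζ = 7.28/(2·5.318) = 0.6845.
%OS = 100·exp(−πζ/√(1−ζ²)) = 5.24%.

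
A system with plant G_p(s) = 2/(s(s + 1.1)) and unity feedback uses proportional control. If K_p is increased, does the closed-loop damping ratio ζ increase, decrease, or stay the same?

decrease

ζ = 1.1/(2√(2K_p)); increasing K_p raises the denominator, so ζ falls.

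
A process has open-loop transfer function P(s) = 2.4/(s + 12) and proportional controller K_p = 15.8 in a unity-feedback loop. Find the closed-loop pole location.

Closed-loop transfer function: T(s) = K_p·P(s)/(1 + K_p·P(s)) = 37.92/(s + 12 + 37.92) = 37.92/(s + 49.92).
The closed-loop pole is at s = −49.92.

s = -49.92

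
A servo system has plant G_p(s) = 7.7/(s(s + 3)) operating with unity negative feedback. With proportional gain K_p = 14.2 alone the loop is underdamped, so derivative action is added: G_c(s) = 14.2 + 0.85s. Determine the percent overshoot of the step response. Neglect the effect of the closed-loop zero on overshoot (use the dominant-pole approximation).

20%

Forward path: (14.2 + 0.85s)·7.7/(s(s+3)). The closed-loop characteristic equation is s² + (3 + 7.7·0.85)s + 7.7·14.2 = 0.
That is s² + 9.545s + 109.3 = 0, so ω_n = 10.46 rad/s and ζ = 9.545/(2·10.46) = 0.4564.
%OS = 100·exp(−πζ/√(1−ζ²)) = 20%.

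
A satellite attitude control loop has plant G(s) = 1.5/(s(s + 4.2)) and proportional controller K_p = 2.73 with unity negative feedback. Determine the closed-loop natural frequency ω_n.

The closed-loop denominator is s(s+4.2) + 2.73·1.5 = s² + 4.2s + 4.095.
Matching s² + 2ζω_n s + ω_n²: ω_n = √4.095 = 2.024 rad/s and 2ζω_n = 4.2, so ζ = 4.2/(2·2.024) = 1.04.

ω_n = 2.02 rad/s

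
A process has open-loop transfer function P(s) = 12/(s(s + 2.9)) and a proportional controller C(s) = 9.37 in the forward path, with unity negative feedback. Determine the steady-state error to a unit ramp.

0.0258

The loop has one pole at the origin (type 1). Velocity error constant K_v = lim_{s→0} s·C(s)P(s) = 9.37·12/2.9 = 38.77.
Steady-state error to a unit ramp: e_ss = 1/K_v = 0.0258.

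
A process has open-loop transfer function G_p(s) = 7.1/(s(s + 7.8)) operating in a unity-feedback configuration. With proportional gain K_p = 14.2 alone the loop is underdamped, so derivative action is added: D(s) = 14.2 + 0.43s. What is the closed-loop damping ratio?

ζ = 0.54

Forward path: (14.2 + 0.43s)·7.1/(s(s+7.8)). The closed-loop characteristic equation is s² + (7.8 + 7.1·0.43)s + 7.1·14.2 = 0.
That is s² + 10.85s + 100.8 = 0, so ω_n = 10.04 rad/s and ζ = 10.85/(2·10.04) = 0.5404.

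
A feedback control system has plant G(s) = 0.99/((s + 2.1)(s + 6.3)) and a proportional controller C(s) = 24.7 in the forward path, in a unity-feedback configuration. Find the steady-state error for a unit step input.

The loop is type 0. Static position error constant K_pos = C(0)·G(0) = 24.7·0.07483 = 1.848.
Steady-state error to a unit step: e_ss = 1/(1+K_pos) = 1/2.848 = 0.351.

0.351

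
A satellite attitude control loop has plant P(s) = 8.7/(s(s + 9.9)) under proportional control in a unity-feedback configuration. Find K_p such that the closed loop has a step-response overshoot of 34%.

From %OS = 100·exp(−πζ/√(1−ζ²)) = 34%, ζ = −ln(0.34)/√(π²+ln²(0.34)) = 0.3248.
Characteristic equation s² + 9.9s + 8.7K_p = 0 gives ζ = 9.9/(2√(8.7K_p)).
Setting ζ = 0.3248: √(8.7K_p) = 9.9/(2·0.3248) = 15.24, so K_p = 232.3/8.7 = 26.7.

K_p = 26.7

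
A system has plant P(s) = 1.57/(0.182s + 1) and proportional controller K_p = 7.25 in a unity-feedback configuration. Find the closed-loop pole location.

s = -68.04

Closed loop: T(s) = K_p·P/(1+K_p·P) = 11.38/(0.182s + 1 + 11.38), with pole at s = −(1 + 11.38)/0.182 = −68.04.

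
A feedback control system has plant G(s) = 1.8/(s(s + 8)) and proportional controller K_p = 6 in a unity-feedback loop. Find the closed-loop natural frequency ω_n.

With unity feedback the closed-loop characteristic equation is s² + 8s + 6·1.8 = s² + 8s + 10.8 = 0.
Matching s² + 2ζω_n s + ω_n²: ω_n = √10.8 = 3.286 rad/s and 2ζω_n = 8, so ζ = 8/(2·3.286) = 1.22.

ω_n = 3.29 rad/s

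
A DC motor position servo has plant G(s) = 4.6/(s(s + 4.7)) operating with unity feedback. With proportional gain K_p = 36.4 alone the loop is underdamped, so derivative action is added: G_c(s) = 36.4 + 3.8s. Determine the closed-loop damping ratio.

ζ = 0.857

Forward path: (36.4 + 3.8s)·4.6/(s(s+4.7)). The closed-loop characteristic equation is s² + (4.7 + 4.6·3.8)s + 4.6·36.4 = 0.
That is s² + 22.18s + 167.4 = 0, so ω_n = 12.94 rad/s and ζ = 22.18/(2·12.94) = 0.857.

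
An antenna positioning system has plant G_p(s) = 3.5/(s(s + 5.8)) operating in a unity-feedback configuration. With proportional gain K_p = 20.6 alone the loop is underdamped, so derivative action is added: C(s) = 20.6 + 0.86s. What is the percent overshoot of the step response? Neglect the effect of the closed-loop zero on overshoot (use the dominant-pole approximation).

Forward path: (20.6 + 0.86s)·3.5/(s(s+5.8)). The closed-loop characteristic equation is s² + (5.8 + 3.5·0.86)s + 3.5·20.6 = 0.
That is s² + 8.81s + 72.1 = 0, so ω_n = 8.491 rad/s and ζ = 8.81/(2·8.491) = 0.5188.
%OS = 100·exp(−πζ/√(1−ζ²)) = 14.9%.

14.9%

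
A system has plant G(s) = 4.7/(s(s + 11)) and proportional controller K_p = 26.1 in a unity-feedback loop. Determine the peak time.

The closed-loop denominator s² + 11s + 122.7 gives ω_n = √122.7 = 11.08 and ζ = 11/(2ω_n) = 0.4966.
Damped frequency ω_d = ω_n√(1−ζ²) = 9.614 rad/s, so peak time T_p = π/ω_d = 0.327 s.

T_p = 0.327 s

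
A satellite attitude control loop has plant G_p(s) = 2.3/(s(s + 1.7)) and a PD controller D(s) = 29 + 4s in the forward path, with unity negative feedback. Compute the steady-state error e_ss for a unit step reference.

The open loop D(s)G_p(s) has a pole at the origin (type 1), so the static position error constant is infinite and e_ss = 1/(1+∞) = 0.

0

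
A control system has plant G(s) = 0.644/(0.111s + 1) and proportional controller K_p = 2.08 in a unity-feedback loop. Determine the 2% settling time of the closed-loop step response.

Closed loop: T(s) = K_p·G/(1+K_p·G) = 1.34/(0.111s + 1 + 1.34), with pole at s = −(1 + 1.34)/0.111 = −21.08.
τ = 1/21.08 = 0.04745 s, so 2% settling time ≈ 4τ = 0.19 s.

T_s ≈ 0.19 s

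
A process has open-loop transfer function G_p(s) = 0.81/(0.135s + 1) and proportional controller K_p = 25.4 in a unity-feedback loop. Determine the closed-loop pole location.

Closed loop: T(s) = K_p·G_p/(1+K_p·G_p) = 20.57/(0.135s + 1 + 20.57), with pole at s = −(1 + 20.57)/0.135 = −159.8.

s = -159.8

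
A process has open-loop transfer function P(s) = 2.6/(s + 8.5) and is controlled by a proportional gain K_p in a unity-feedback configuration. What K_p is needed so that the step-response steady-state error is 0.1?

K_p = 29.4

Steady-state error for a unit step on this type-0 loop is 1/(1 + K_p·P(0)).
P(0) = 0.3059. Require 1/(1 + K_p·0.3059) = 0.1, so 1 + 0.3059·K_p = 10.
K_p = (10 − 1)/0.3059 = 29.4.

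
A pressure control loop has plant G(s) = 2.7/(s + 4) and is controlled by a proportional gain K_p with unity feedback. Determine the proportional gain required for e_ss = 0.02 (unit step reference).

K_p = 72.6

The loop is type 0, so e_ss(step) = 1/(1 + K_pos) with K_pos = K_p·G(0).
G(0) = 0.675. Require 1/(1 + K_p·0.675) = 0.02, so 1 + 0.675·K_p = 50.
K_p = (50 − 1)/0.675 = 72.6.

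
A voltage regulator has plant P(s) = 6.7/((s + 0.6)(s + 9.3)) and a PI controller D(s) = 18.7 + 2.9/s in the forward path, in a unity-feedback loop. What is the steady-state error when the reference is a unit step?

0

The open loop D(s)P(s) has a pole at the origin (type 1), so the static position error constant is infinite and e_ss = 1/(1+∞) = 0.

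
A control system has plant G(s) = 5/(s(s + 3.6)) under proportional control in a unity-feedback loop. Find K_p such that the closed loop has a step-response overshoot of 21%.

K_p = 3.27

From %OS = 100·exp(−πζ/√(1−ζ²)) = 21%, ζ = −ln(0.21)/√(π²+ln²(0.21)) = 0.4449.
Characteristic equation s² + 3.6s + 5K_p = 0 gives ζ = 3.6/(2√(5K_p)).
Setting ζ = 0.4449: √(5K_p) = 3.6/(2·0.4449) = 4.046, so K_p = 16.37/5 = 3.27.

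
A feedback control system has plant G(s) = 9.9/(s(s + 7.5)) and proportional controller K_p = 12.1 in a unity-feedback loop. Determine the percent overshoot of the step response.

Closed-loop characteristic equation: s² + 7.5s + 119.8 = 0, so ω_n = 10.94 rad/s and ζ = 7.5/(2·10.94) = 0.3426.
%OS = 100·exp(−πζ/√(1−ζ²)) = 100·exp(−π·0.3426/√0.8826) = 31.8%.

31.8%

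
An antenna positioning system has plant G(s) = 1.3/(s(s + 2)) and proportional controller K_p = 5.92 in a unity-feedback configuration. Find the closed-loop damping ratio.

ζ = 0.36

1 + K_p·G(s) = 0 gives s² + 2s + 7.696 = 0.
Matching s² + 2ζω_n s + ω_n²: ω_n = √7.696 = 2.774 rad/s and 2ζω_n = 2, so ζ = 2/(2·2.774) = 0.36.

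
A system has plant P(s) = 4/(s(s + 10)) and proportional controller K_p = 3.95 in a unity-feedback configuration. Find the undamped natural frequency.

ω_n = 3.97 rad/s

With unity feedback the closed-loop characteristic equation is s² + 10s + 3.95·4 = s² + 10s + 15.8 = 0.
Matching s² + 2ζω_n s + ω_n²: ω_n = √15.8 = 3.975 rad/s and 2ζω_n = 10, so ζ = 10/(2·3.975) = 1.26.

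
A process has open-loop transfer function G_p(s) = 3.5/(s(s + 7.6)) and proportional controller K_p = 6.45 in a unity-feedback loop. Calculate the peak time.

T_p = 1.1 s

Closed-loop characteristic equation: s² + 7.6s + 22.57 = 0, so ω_n = 4.751 rad/s and ζ = 7.6/(2·4.751) = 0.7998.
Damped frequency ω_d = ω_n√(1−ζ²) = 2.852 rad/s, so peak time T_p = π/ω_d = 1.1 s.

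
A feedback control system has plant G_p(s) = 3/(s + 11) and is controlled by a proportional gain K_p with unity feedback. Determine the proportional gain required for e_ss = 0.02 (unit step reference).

Steady-state error for a unit step on this type-0 loop is 1/(1 + K_p·G_p(0)).
G_p(0) = 0.2727. Require 1/(1 + K_p·0.2727) = 0.02, so 1 + 0.2727·K_p = 50.
K_p = (50 − 1)/0.2727 = 180.

K_p = 180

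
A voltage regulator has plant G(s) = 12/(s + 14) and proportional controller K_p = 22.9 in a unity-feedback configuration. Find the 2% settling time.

T_s ≈ 0.0139 s

Closed-loop transfer function: T(s) = K_p·G(s)/(1 + K_p·G(s)) = 274.8/(s + 14 + 274.8) = 274.8/(s + 288.8).
Time constant τ = 1/288.8 = 0.003463 s, so the 2% settling time is about 4τ = 0.0139 s.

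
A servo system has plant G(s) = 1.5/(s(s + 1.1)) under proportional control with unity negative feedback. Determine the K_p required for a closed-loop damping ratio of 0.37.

Closed-loop characteristic equation: s² + 1.1s + K_p·1.5 = 0.
So ω_n = √(1.5K_p) and 2ζω_n = 1.1, giving ζ = 1.1/(2√(1.5K_p)).
Setting ζ = 0.37: √(1.5K_p) = 1.1/(2·0.37) = 1.486, so K_p = 2.21/1.5 = 1.47.

K_p = 1.47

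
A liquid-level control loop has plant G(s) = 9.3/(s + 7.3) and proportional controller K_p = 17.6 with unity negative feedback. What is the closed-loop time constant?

τ = 0.00585 s

Closed-loop transfer function: T(s) = K_p·G(s)/(1 + K_p·G(s)) = 163.7/(s + 7.3 + 163.7) = 163.7/(s + 171).
Time constant τ = 1/171 = 0.00585 s.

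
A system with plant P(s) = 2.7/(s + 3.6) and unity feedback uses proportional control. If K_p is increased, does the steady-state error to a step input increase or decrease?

The position error constant K_pos = K_p·P(0) grows with K_p, and e_ss = 1/(1+K_pos) falls.

decrease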